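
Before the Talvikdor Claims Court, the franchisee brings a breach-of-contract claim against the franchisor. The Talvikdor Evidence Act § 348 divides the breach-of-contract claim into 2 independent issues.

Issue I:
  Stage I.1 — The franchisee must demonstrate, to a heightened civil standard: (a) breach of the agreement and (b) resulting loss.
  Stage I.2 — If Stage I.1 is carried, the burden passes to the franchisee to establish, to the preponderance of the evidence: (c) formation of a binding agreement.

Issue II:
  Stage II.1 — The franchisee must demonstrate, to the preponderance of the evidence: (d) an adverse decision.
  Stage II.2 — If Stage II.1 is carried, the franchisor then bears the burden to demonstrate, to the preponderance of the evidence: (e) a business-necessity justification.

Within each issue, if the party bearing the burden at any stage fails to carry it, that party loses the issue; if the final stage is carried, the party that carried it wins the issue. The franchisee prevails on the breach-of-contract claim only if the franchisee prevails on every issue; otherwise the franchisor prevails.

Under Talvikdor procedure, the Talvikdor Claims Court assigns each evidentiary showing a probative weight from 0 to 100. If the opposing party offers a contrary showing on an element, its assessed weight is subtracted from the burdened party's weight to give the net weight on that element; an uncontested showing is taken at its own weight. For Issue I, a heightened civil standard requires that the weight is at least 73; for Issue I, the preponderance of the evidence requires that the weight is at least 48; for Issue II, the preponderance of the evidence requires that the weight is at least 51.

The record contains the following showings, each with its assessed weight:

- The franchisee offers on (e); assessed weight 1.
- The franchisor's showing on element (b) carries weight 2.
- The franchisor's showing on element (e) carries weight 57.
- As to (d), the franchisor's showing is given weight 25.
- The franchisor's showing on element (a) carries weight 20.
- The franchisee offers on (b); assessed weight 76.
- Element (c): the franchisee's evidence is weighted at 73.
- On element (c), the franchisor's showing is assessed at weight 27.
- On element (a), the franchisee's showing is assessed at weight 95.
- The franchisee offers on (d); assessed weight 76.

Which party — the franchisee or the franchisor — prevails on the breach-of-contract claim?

franchisor

— Issue I —
Stage I.1 — burden on franchisee; standard: a heightened civil standard (weight is at least 73).
    (a): 95 − 20 = 75 ≥ 73 [met]
    (b): 76 − 2 = 74 ≥ 73 [met]
  Stage I.1 is satisfied; the franchisee continues to bear the burden.
Stage I.2 — burden on franchisee; standard: the preponderance of the evidence (weight is at least 48).
    (c): 73 − 27 = 46 < 48 [not met]
  Not every element is met, so the franchisee fails to carry Stage I.2.
The analysis ends at Stage I.2; the franchisor prevails on this issue.
— Issue II —
Stage II.1 — burden on franchisee; standard: the preponderance of the evidence (weight is at least 51).
    (d): 76 − 25 = 51 ≥ 51 [met]
  The franchisee carries Stage II.1; the franchisor now bears the burden.
Stage II.2 — burden on franchisor; standard: the preponderance of the evidence (weight is at least 51).
    (e): 57 − 1 = 56 ≥ 51 [met]
  Stage II.2 carried; the final stage is satisfied.
With every stage satisfied, the franchisor prevails on this issue.
Per-issue: Issue I → franchisor; Issue II → franchisor. The franchisee must prevail on every issue; overall, the franchisor prevails.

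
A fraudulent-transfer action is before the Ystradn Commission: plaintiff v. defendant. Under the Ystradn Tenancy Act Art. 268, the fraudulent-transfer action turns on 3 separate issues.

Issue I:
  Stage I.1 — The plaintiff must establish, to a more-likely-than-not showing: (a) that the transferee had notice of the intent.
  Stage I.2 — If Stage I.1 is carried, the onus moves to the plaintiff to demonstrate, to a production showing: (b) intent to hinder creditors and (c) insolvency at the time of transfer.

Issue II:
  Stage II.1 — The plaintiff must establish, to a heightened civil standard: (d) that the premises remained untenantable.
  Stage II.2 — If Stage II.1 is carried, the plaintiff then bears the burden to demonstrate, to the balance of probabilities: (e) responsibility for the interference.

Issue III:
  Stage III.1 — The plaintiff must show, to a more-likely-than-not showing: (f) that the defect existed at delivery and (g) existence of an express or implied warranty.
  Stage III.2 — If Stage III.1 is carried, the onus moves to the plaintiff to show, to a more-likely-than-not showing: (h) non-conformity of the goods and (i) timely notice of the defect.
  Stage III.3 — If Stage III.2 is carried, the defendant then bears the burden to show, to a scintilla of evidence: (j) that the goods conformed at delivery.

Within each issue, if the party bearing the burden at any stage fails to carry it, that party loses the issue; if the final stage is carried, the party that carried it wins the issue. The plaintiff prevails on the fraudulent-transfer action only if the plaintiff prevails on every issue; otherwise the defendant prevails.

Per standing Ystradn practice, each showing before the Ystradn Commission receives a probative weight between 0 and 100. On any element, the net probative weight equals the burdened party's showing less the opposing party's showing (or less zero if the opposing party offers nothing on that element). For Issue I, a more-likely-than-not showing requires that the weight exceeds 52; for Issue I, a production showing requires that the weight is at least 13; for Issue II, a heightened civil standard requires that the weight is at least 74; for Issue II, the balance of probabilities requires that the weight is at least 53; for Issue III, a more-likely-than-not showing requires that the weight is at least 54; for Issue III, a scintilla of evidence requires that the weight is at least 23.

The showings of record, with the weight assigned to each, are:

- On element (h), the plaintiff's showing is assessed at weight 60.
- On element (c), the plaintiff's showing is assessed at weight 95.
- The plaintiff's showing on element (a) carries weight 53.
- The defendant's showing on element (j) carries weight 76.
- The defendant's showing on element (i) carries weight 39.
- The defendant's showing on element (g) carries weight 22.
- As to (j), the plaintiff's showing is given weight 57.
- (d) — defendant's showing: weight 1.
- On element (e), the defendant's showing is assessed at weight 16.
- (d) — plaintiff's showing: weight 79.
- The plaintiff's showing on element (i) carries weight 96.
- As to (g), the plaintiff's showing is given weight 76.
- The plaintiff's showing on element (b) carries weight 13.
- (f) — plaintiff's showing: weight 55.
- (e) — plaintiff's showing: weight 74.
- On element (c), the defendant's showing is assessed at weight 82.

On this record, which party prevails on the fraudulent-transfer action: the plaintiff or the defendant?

plaintiff

— Issue I —
At Stage I.1 the plaintiff must meet a more-likely-than-not showing (weight exceeds 52): on (a) the weight is 53, which does exceed 52, so (a) meets the standard.
  All elements met. The plaintiff retains the burden for Stage I.2.
At Stage I.2 the plaintiff must meet a production showing (weight is at least 13): on (b) the weight is 13, which does reach 13, so (b) meets the standard; on (c) the weight is 95 less the opposing 82 gives net 13, which does reach 13, so (c) meets the standard.
  The plaintiff carries the last stage.
All stages carried — the plaintiff prevails on this issue.
— Issue II —
At Stage II.1 the plaintiff must meet a heightened civil standard (weight is at least 74): on (d) the weight is 79 less the opposing 1 gives net 78, which does reach 74, so (d) meets the standard.
  All elements met. The plaintiff retains the burden for Stage II.2.
At Stage II.2 the plaintiff must meet the balance of probabilities (weight is at least 53): on (e) the weight is 74 less the opposing 16 gives net 58, which does reach 53, so (e) meets the standard.
  All elements met at the final stage.
All stages carried — the plaintiff prevails on this issue.
— Issue III —
At Stage III.1 the plaintiff must meet a more-likely-than-not showing (weight is at least 54): on (f) the weight is 55, ≥ 54, so (f) meets the standard; on (g) the weight is 76 less the opposing 22 gives net 54, ≥ 54, so (g) meets the standard.
  Stage III.1 carried; the burden remains with the plaintiff.
At Stage III.2 the plaintiff must meet a more-likely-than-not showing (weight is at least 54): on (h) the weight is 60, ≥ 54, so (h) meets the standard; on (i) the weight is 96 less the opposing 39 gives net 57, which does reach 54, so (i) meets the standard.
  Stage III.2 is satisfied; the onus moves to the defendant.
At Stage III.3 the defendant must meet a scintilla of evidence (weight is at least 23): on (j) the weight is 76 less the opposing 57 gives net 19, which does not reach 23, so (j) does not meet the standard.
  Stage III.3 not carried; the defendant fails its burden.
The plaintiff prevails on this issue.
Per-issue: Issue I → plaintiff; Issue II → plaintiff; Issue III → plaintiff. The plaintiff must prevail on every issue; overall, the plaintiff prevails.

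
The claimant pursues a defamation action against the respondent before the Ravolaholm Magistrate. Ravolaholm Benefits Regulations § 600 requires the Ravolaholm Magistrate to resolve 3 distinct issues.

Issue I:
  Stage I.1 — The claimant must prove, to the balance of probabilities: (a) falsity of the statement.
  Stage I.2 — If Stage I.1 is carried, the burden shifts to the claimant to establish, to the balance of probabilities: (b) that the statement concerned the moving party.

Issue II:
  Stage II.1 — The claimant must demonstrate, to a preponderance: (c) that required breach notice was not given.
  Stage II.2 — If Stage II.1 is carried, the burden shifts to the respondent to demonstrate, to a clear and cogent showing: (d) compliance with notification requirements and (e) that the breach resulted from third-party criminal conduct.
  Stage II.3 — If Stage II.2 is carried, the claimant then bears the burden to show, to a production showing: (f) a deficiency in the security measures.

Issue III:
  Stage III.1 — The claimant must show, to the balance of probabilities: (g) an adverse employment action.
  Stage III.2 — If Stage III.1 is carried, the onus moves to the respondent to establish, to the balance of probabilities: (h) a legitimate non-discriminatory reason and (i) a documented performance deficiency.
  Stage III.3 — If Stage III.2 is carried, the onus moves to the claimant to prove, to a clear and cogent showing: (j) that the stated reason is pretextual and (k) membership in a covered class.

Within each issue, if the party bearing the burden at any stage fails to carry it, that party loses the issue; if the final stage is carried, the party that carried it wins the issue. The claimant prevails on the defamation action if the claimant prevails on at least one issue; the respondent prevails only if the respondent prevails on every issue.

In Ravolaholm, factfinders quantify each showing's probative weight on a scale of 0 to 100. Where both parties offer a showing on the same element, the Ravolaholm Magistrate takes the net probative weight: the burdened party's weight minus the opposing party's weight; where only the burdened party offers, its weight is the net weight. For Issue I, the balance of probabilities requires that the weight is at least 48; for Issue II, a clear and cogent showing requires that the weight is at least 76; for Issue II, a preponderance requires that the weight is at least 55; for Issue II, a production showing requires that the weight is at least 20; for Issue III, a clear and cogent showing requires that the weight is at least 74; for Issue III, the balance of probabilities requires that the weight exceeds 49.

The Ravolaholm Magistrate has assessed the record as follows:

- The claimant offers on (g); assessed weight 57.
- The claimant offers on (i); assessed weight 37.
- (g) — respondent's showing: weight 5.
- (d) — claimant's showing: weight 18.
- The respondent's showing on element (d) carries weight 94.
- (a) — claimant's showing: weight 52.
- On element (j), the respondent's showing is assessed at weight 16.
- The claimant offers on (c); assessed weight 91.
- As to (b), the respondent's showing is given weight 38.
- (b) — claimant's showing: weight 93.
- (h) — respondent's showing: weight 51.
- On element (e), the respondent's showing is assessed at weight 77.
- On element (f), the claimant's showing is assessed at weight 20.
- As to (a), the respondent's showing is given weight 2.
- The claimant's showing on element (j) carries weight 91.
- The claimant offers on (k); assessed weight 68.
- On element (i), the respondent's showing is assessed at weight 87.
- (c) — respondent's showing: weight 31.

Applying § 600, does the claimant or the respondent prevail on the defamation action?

claimant

— Issue I —
Stage I.1 (claimant, the balance of probabilities, weight is at least 48): (a) net 52−2=50 ≥ 48 — meets.
  All elements met. The claimant retains the burden for Stage I.2.
Stage I.2 (claimant, the balance of probabilities, weight is at least 48): (b) net 93−38=55 ≥ 48 — meets.
  Stage I.2 carried; the final stage is satisfied.
All stages carried — the claimant prevails on this issue.
— Issue II —
Stage II.1 — burden on claimant; standard: a preponderance (weight is at least 55).
    (c): 91 − 31 = 60 ≥ 55 [met]
  Stage II.1 is satisfied; the onus moves to the respondent.
Stage II.2 — burden on respondent; standard: a clear and cogent showing (weight is at least 76).
    (d): 94 − 18 = 76 ≥ 76 [met]
    (e): 77 ≥ 76 [met]
  All elements met. The burden passes to the claimant.
Stage II.3 — burden on claimant; standard: a production showing (weight is at least 20).
    (f): 20 ≥ 20 [met]
  Stage II.3 carried; the final stage is satisfied.
With every stage satisfied, the claimant prevails on this issue.
— Issue III —
Stage III.1 (claimant, the balance of probabilities, weight exceeds 49): (g) net 57−5=52 > 49 — meets.
  Stage III.1 is satisfied; the onus moves to the respondent.
Stage III.2 (respondent, the balance of probabilities, weight exceeds 49): (h) 51 > 49 — meets; (i) net 87−37=50 > 49 — meets.
  Stage III.2 is satisfied; the onus moves to the claimant.
Stage III.3 (claimant, a clear and cogent showing, weight is at least 74): (j) net 91−16=75 ≥ 74 — meets; (k) 68 < 74 — fails.
  Stage III.3 not carried; the claimant fails its burden.
The analysis ends at Stage III.3; the respondent prevails on this issue.
Per-issue: Issue I → claimant; Issue II → claimant; Issue III → respondent. The claimant must prevail on at least one issue; overall, the claimant prevails.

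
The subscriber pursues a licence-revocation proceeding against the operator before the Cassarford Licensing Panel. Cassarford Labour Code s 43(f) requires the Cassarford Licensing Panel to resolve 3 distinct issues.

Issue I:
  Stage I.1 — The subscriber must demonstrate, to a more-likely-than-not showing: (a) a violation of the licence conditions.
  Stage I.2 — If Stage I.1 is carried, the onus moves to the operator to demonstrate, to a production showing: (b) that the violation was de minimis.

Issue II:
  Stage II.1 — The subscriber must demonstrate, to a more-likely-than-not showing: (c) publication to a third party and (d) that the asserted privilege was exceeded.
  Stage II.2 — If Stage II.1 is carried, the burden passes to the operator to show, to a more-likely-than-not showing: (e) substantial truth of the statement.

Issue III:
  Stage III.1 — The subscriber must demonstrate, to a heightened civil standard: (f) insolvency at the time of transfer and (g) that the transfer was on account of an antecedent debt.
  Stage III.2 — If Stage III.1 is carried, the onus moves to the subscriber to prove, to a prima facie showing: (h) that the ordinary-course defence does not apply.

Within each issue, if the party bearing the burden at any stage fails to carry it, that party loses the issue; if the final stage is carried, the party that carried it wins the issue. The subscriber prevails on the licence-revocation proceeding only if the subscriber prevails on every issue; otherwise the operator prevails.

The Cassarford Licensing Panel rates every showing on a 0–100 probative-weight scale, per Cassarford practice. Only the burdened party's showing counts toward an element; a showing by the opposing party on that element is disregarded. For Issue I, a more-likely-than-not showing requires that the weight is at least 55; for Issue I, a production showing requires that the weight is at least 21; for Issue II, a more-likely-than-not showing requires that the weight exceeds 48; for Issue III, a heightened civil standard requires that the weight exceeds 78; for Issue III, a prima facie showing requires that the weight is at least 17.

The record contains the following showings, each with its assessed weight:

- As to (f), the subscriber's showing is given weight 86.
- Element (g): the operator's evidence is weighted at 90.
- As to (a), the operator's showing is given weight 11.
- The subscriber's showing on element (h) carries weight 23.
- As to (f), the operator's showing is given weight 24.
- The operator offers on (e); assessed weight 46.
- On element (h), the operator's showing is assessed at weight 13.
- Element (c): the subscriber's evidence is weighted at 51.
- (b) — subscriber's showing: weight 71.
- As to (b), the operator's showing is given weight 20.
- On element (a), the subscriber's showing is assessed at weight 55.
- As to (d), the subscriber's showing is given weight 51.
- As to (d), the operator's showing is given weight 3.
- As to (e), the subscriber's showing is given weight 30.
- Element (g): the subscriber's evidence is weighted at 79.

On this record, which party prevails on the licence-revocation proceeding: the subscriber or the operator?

— Issue I —
Stage I.1 — burden on subscriber; standard: a more-likely-than-not showing (weight is at least 55).
    (a): 55 (operator's 11 disregarded) ≥ 55 [met]
  Stage I.1 is satisfied; the onus moves to the operator.
Stage I.2 — burden on operator; standard: a production showing (weight is at least 21).
    (b): 20 (subscriber's 71 disregarded) < 21 [not met]
  The operator does not carry Stage I.2.
The analysis ends at Stage I.2; the subscriber prevails on this issue.
— Issue II —
Stage II.1 (subscriber, a more-likely-than-not showing, weight exceeds 48): (c) 51 > 48 — meets; (d) 51 (operator's 3 disregarded) > 48 — meets.
  Stage II.1 carried; the burden shifts to the operator.
Stage II.2 (operator, a more-likely-than-not showing, weight exceeds 48): (e) 46 (subscriber's 30 disregarded) ≤ 48 — fails.
  The operator does not carry Stage II.2.
So the subscriber prevails on this issue.
— Issue III —
At Stage III.1 the subscriber must meet a heightened civil standard (weight exceeds 78): on (f) the weight is 86 (the operator's 24 is given no effect), which does exceed 78, so (f) meets the standard; on (g) the weight is 79 (the operator's 90 is given no effect), which does exceed 78, so (g) meets the standard.
  Stage III.1 carried; the burden remains with the subscriber.
At Stage III.2 the subscriber must meet a prima facie showing (weight is at least 17): on (h) the weight is 23 (the operator's 13 is given no effect), ≥ 17, so (h) meets the standard.
  The subscriber carries the last stage.
Every stage carried; the subscriber prevails on this issue.
Per-issue: Issue I → subscriber; Issue II → subscriber; Issue III → subscriber. The subscriber must prevail on every issue; overall, the subscriber prevails.

subscriber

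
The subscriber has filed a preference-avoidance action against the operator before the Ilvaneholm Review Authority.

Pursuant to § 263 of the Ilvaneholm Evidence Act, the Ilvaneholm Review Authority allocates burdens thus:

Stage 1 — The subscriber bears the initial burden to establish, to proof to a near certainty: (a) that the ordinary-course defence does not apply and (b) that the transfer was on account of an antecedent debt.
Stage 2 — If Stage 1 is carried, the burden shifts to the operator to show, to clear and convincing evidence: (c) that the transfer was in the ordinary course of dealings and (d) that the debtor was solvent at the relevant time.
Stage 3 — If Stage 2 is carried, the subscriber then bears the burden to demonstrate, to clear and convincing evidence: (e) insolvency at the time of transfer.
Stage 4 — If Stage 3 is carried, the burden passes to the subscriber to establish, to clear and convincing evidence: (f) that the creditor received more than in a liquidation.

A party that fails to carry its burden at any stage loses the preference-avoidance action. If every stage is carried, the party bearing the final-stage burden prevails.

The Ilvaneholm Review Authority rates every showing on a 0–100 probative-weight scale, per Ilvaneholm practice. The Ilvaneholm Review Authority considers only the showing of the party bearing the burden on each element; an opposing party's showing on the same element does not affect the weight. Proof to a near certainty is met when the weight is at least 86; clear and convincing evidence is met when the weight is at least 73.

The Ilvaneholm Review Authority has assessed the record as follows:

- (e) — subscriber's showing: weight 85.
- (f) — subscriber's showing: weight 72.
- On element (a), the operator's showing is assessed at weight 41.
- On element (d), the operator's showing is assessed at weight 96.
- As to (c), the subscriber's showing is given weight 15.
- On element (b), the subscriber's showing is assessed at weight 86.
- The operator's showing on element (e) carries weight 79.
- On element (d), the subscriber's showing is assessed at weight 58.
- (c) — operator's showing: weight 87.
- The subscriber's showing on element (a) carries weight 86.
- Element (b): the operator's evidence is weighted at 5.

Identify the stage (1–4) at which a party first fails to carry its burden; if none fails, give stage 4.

stage 4

Stage 1 (subscriber, proof to a near certainty, weight is at least 86): (a) 86 (operator's 41 disregarded) ≥ 86 — meets; (b) 86 (operator's 5 disregarded) ≥ 86 — meets.
  All elements met. The burden passes to the operator.
Stage 2 (operator, clear and convincing evidence, weight is at least 73): (c) 87 (subscriber's 15 disregarded) ≥ 73 — meets; (d) 96 (subscriber's 58 disregarded) ≥ 73 — meets.
  The operator carries Stage 2; the subscriber now bears the burden.
Stage 3 (subscriber, clear and convincing evidence, weight is at least 73): (e) 85 (operator's 79 disregarded) ≥ 73 — meets.
  Stage 3 is satisfied; the subscriber continues to bear the burden.
Stage 4 (subscriber, clear and convincing evidence, weight is at least 73): (f) 72 < 73 — fails.
  Not every element is met, so the subscriber fails to carry Stage 4.
The operator prevails.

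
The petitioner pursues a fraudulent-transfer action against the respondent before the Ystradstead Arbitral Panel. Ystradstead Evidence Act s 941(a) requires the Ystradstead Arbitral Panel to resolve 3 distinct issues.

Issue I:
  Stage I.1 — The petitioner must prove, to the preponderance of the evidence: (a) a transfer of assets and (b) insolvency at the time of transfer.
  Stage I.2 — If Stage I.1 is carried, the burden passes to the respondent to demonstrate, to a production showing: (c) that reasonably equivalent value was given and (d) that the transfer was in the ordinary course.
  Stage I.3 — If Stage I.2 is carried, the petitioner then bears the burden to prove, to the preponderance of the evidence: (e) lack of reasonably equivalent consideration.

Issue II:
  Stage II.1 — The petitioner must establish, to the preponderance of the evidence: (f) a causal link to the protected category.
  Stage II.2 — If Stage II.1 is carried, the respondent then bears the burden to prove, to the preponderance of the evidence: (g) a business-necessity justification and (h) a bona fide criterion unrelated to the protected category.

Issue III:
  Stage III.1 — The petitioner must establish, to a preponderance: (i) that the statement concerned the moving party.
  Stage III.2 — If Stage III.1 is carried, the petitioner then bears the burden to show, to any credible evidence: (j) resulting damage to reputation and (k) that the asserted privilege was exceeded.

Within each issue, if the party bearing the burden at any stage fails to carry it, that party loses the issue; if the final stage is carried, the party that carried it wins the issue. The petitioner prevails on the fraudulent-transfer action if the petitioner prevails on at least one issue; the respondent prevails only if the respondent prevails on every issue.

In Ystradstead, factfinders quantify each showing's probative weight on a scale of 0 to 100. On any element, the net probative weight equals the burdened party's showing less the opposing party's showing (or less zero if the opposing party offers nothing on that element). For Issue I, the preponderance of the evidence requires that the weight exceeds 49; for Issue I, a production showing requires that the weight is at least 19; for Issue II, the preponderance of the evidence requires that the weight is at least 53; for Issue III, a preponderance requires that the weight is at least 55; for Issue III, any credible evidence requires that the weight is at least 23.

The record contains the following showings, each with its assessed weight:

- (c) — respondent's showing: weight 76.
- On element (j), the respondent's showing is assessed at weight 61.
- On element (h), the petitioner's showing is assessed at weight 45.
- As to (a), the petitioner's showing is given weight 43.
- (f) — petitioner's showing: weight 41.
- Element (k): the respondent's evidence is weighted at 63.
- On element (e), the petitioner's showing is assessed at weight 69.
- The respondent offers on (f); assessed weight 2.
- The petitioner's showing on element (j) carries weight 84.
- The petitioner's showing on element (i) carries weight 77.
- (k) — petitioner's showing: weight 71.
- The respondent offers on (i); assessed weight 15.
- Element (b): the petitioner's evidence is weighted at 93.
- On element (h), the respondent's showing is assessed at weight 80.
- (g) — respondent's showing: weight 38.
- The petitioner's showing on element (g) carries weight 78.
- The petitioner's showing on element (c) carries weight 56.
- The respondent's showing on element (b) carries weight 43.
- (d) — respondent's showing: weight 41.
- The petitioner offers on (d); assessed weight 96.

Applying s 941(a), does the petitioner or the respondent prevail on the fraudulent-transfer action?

— Issue I —
Stage I.1 (petitioner, the preponderance of the evidence, weight exceeds 49): (a) 43 ≤ 49 — fails; (b) net 93−43=50 > 49 — meets.
  The petitioner does not carry Stage I.1.
So the respondent prevails on this issue.
— Issue II —
Stage II.1 — burden on petitioner; standard: the preponderance of the evidence (weight is at least 53).
    (f): 41 − 2 = 39 < 53 [not met]
  Not every element is met, so the petitioner fails to carry Stage II.1.
The analysis ends at Stage II.1; the respondent prevails on this issue.
— Issue III —
Stage III.1 — burden on petitioner; standard: a preponderance (weight is at least 55).
    (i): 77 − 15 = 62 ≥ 55 [met]
  All elements met. The petitioner retains the burden for Stage III.2.
Stage III.2 — burden on petitioner; standard: any credible evidence (weight is at least 23).
    (j): 84 − 61 = 23 ≥ 23 [met]
    (k): 71 − 63 = 8 < 23 [not met]
  Not every element is met, so the petitioner fails to carry Stage III.2.
So the respondent prevails on this issue.
Per-issue: Issue I → respondent; Issue II → respondent; Issue III → respondent. The petitioner must prevail on at least one issue; overall, the respondent prevails.

respondent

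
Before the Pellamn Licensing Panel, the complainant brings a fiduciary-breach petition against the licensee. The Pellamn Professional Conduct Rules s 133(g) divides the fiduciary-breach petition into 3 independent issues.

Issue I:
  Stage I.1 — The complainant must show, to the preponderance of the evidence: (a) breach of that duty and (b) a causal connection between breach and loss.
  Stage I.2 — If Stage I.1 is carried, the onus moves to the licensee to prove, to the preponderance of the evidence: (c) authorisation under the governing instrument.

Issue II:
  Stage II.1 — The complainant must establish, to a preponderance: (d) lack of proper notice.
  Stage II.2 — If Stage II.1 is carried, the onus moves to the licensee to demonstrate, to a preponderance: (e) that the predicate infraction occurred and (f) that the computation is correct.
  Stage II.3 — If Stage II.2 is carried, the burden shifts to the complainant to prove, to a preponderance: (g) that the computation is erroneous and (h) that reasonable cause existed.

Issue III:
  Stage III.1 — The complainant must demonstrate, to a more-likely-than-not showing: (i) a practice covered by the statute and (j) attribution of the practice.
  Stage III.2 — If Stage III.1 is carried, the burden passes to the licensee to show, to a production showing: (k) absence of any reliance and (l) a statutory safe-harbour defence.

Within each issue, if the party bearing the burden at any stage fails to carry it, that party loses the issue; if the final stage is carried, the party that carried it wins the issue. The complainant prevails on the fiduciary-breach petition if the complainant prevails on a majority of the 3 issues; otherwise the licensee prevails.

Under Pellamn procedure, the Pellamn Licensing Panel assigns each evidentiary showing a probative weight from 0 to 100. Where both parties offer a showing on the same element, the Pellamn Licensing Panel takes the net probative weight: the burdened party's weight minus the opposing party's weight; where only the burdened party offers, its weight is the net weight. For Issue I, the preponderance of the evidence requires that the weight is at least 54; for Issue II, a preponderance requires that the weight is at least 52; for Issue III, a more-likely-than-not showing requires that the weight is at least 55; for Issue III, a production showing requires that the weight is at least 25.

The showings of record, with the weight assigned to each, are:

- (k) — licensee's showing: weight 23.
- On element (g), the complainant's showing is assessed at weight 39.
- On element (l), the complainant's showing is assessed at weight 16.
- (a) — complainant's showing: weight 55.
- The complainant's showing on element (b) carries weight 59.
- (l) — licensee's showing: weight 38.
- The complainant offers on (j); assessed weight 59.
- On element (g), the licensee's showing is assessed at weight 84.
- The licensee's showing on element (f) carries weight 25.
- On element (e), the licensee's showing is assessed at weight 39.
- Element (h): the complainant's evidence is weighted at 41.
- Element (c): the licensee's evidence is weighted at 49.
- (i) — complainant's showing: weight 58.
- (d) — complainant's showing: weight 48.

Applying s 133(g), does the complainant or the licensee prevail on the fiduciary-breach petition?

complainant

— Issue I —
At Stage I.1 the complainant must meet the preponderance of the evidence (weight is at least 54): on (a) the weight is 55, ≥ 54, so (a) meets the standard; on (b) the weight is 59, ≥ 54, so (b) meets the standard.
  Stage I.1 is satisfied; the onus moves to the licensee.
At Stage I.2 the licensee must meet the preponderance of the evidence (weight is at least 54): on (c) the weight is 49, which does not reach 54, so (c) does not meet the standard.
  Stage I.2 not carried; the licensee fails its burden.
The analysis ends at Stage I.2; the complainant prevails on this issue.
— Issue II —
At Stage II.1 the complainant must meet a preponderance (weight is at least 52): on (d) the weight is 48, < 52, so (d) does not meet the standard.
  Not every element is met, so the complainant fails to carry Stage II.1.
The analysis ends at Stage II.1; the licensee prevails on this issue.
— Issue III —
At Stage III.1 the complainant must meet a more-likely-than-not showing (weight is at least 55): on (i) the weight is 58, which does reach 55, so (i) meets the standard; on (j) the weight is 59, which does reach 55, so (j) meets the standard.
  The complainant carries Stage III.1; the licensee now bears the burden.
At Stage III.2 the licensee must meet a production showing (weight is at least 25): on (k) the weight is 23, < 25, so (k) does not meet the standard; on (l) the weight is 38 less the opposing 16 gives net 22, which does not reach 25, so (l) does not meet the standard.
  Not every element is met, so the licensee fails to carry Stage III.2.
So the complainant prevails on this issue.
Per-issue: Issue I → complainant; Issue II → licensee; Issue III → complainant. The complainant must prevail on a majority of issues; overall, the complainant prevails.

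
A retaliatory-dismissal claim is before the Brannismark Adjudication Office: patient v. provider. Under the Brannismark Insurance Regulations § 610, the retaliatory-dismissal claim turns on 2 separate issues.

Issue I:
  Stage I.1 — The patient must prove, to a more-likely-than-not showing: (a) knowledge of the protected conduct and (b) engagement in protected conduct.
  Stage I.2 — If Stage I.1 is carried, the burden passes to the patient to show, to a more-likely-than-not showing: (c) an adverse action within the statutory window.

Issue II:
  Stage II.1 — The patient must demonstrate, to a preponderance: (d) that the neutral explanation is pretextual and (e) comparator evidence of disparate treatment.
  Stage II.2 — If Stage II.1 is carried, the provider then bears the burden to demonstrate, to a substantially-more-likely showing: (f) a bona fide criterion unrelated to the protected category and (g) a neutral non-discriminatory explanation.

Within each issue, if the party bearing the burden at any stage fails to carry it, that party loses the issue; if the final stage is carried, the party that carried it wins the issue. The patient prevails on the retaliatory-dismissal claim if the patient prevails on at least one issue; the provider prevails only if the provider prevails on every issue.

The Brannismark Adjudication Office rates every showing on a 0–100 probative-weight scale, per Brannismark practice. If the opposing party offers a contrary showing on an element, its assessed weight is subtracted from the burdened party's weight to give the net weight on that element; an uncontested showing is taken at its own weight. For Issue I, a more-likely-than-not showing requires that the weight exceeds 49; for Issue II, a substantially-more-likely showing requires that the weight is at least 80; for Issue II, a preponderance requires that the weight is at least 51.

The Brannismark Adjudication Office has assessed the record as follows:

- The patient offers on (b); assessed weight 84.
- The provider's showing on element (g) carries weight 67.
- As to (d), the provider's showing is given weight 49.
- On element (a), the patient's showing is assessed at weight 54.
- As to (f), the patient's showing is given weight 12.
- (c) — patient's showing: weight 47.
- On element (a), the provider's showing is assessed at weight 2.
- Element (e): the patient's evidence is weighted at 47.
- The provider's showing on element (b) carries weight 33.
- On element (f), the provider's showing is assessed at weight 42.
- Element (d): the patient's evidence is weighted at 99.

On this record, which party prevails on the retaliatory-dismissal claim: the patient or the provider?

provider

— Issue I —
Stage I.1 (patient, a more-likely-than-not showing, weight exceeds 49): (a) net 54−2=52 > 49 — meets; (b) net 84−33=51 > 49 — meets.
  All elements met. The patient retains the burden for Stage I.2.
Stage I.2 (patient, a more-likely-than-not showing, weight exceeds 49): (c) 47 ≤ 49 — fails.
  Not every element is met, so the patient fails to carry Stage I.2.
The analysis ends at Stage I.2; the provider prevails on this issue.
— Issue II —
Stage II.1 — burden on patient; standard: a preponderance (weight is at least 51).
    (d): 99 − 49 = 50 < 51 [not met]
    (e): 47 < 51 [not met]
  The patient does not carry Stage II.1.
So the provider prevails on this issue.
Per-issue: Issue I → provider; Issue II → provider. The patient must prevail on at least one issue; overall, the provider prevails.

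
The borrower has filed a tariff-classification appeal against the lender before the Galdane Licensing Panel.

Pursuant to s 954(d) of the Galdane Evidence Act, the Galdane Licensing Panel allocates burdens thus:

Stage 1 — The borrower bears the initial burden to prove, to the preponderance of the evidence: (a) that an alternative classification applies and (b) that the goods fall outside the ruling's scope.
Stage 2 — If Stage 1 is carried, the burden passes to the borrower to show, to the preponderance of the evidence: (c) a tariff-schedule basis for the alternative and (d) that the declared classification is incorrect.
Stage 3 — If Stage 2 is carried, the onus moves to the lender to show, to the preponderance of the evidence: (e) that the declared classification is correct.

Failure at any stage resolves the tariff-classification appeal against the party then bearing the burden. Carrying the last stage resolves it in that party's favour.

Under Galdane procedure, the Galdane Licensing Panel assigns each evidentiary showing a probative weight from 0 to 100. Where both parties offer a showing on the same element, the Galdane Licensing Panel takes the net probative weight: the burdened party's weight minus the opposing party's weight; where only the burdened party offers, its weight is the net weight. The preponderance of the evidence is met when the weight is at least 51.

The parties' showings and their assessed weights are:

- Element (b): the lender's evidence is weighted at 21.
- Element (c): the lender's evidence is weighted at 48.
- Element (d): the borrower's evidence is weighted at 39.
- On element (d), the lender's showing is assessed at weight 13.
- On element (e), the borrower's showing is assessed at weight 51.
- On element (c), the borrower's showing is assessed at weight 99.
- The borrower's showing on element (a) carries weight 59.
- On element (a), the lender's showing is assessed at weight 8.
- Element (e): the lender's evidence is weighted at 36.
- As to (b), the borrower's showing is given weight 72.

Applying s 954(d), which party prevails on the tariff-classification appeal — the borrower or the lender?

lender

Stage 1 — burden on borrower; standard: the preponderance of the evidence (weight is at least 51).
    (a): 59 − 8 = 51 ≥ 51 [met]
    (b): 72 − 21 = 51 ≥ 51 [met]
  All elements met. The borrower retains the burden for Stage 2.
Stage 2 — burden on borrower; standard: the preponderance of the evidence (weight is at least 51).
    (c): 99 − 48 = 51 ≥ 51 [met]
    (d): 39 − 13 = 26 < 51 [not met]
  Not every element is met, so the borrower fails to carry Stage 2.
The lender prevails.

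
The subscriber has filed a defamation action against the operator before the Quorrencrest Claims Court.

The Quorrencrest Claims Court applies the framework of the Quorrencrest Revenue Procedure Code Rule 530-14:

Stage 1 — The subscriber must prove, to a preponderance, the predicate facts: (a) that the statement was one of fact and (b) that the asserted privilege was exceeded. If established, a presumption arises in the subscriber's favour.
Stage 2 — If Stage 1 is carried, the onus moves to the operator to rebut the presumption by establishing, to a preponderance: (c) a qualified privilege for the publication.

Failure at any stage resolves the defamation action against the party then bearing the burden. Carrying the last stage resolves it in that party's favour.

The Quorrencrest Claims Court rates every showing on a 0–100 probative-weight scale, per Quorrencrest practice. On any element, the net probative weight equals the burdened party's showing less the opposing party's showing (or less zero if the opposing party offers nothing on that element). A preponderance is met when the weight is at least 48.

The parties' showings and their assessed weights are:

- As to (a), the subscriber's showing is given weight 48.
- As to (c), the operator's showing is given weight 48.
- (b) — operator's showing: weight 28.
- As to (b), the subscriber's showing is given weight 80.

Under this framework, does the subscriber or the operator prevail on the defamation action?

operator

Stage 1 — burden on subscriber; standard: a preponderance (weight is at least 48).
    (a): 48 ≥ 48 [met]
    (b): 80 − 28 = 52 ≥ 48 [met]
  Stage 1 carried; the burden shifts to the operator.
Stage 2 — burden on operator; standard: a preponderance (weight is at least 48).
    (c): 48 ≥ 48 [met]
  All elements met at the final stage.
All stages carried — the operator prevails.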